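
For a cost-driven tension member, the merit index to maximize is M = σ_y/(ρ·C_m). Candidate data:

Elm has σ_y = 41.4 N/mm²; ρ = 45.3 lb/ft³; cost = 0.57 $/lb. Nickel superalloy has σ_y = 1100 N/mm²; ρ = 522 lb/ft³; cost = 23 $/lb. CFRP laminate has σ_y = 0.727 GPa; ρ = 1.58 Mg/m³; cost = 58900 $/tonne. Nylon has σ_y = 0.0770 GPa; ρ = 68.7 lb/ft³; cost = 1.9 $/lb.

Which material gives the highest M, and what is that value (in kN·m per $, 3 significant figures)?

elm, M = 45.4 kN·m per $

Convert each candidate to consistent units, then evaluate M:
  elm: σ_y = 41.40 MPa, ρ = 725.6 kg/m³, cost = 1.257 $/kg
  nickel superalloy: σ_y = 1100 MPa, ρ = 8362 kg/m³, cost = 50.71 $/kg
  CFRP laminate: σ_y = 727.0 MPa, ρ = 1580 kg/m³, cost = 58.90 $/kg
  nylon: σ_y = 77.00 MPa, ρ = 1100 kg/m³, cost = 4.189 $/kg
  elm: M = 45.4 kN·m per $
  nylon: M = 16.7 kN·m per $
  CFRP laminate: M = 7.81 kN·m per $
  nickel superalloy: M = 2.59 kN·m per $
Highest index: elm.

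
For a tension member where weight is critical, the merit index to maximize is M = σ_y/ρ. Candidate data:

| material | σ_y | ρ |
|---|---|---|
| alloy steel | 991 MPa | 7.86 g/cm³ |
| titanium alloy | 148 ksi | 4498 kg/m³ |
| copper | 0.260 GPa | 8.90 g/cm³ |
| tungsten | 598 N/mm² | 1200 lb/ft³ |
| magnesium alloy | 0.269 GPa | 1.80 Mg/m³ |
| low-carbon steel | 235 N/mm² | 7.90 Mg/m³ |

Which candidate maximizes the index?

Putting every candidate on a common basis:
  alloy steel: σ_y = 991.0 MPa, ρ = 7860 kg/m³
  titanium alloy: σ_y = 1020 MPa, ρ = 4498 kg/m³
  copper: σ_y = 260.0 MPa, ρ = 8900 kg/m³
  tungsten: σ_y = 598.0 MPa, ρ = 19220 kg/m³
  magnesium alloy: σ_y = 269.0 MPa, ρ = 1800 kg/m³
  low-carbon steel: σ_y = 235.0 MPa, ρ = 7900 kg/m³
  titanium alloy: M = 227 kN·m/kg
  magnesium alloy: M = 149 kN·m/kg
  alloy steel: M = 126 kN·m/kg
  tungsten: M = 31.1 kN·m/kg
  low-carbon steel: M = 29.7 kN·m/kg
  copper: M = 29.2 kN·m/kg
Titanium alloy has the largest M.

titanium alloy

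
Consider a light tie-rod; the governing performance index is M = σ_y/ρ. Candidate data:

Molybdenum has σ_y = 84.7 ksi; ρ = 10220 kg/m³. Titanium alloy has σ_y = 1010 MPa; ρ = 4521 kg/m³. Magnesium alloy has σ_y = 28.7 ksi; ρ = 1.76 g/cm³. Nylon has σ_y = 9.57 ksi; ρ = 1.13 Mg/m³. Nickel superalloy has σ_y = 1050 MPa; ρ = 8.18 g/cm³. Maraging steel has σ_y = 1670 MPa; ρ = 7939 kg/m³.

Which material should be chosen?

Convert each candidate to consistent units, then evaluate M:
  molybdenum: σ_y = 584.0 MPa, ρ = 10220 kg/m³
  titanium alloy: σ_y = 1010 MPa, ρ = 4521 kg/m³
  magnesium alloy: σ_y = 197.9 MPa, ρ = 1760 kg/m³
  nylon: σ_y = 65.98 MPa, ρ = 1130 kg/m³
  nickel superalloy: σ_y = 1050 MPa, ρ = 8180 kg/m³
  maraging steel: σ_y = 1670 MPa, ρ = 7939 kg/m³
  titanium alloy: M = 223 kN·m/kg
  maraging steel: M = 210 kN·m/kg
  nickel superalloy: M = 128 kN·m/kg
  magnesium alloy: M = 112 kN·m/kg
  nylon: M = 58.4 kN·m/kg
  molybdenum: M = 57.1 kN·m/kg
The maximum is for titanium alloy.

titanium alloy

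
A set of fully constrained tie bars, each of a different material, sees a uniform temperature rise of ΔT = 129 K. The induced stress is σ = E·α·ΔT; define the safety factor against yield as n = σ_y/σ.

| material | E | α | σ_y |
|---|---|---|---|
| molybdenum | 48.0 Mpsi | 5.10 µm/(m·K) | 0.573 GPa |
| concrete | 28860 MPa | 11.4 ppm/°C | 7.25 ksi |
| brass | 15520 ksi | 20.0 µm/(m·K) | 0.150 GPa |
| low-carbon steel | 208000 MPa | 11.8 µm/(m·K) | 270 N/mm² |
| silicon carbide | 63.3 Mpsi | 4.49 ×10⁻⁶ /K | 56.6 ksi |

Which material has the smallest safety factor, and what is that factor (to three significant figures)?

brass, n = 0.543

Per material, after unit conversion:
  molybdenum: E = 330.9, α = 5.10, σ_y = 573.0 → σ = 218 MPa, n = 2.63
  concrete: E = 28.86, α = 11.4, σ_y = 49.99 → σ = 42.4 MPa, n = 1.18
  brass: E = 107.0, α = 20.0, σ_y = 150.0 → σ = 276 MPa, n = 0.543
  low-carbon steel: E = 208.0, α = 11.8, σ_y = 270.0 → σ = 317 MPa, n = 0.853
  silicon carbide: E = 436.4, α = 4.49, σ_y = 390.2 → σ = 253 MPa, n = 1.54
The minimum is brass at n = 0.543.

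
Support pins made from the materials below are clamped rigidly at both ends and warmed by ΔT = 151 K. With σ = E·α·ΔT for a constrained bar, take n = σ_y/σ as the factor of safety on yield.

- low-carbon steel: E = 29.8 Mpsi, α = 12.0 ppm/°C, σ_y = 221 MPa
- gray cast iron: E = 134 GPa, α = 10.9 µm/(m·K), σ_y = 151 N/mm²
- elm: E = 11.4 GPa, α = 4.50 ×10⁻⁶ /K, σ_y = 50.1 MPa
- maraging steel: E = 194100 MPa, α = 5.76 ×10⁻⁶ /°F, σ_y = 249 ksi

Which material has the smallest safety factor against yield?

With everything in SI (GPa, ×10⁻⁶/K, MPa):
  low-carbon steel: E = 205.5, α = 12.0, σ_y = 221.0 → σ = 372 MPa, n = 0.594
  gray cast iron: E = 134.0, α = 10.9, σ_y = 151.0 → σ = 221 MPa, n = 0.685
  elm: E = 11.40, α = 4.50, σ_y = 50.10 → σ = 7.75 MPa, n = 6.47
  maraging steel: E = 194.1, α = 10.4, σ_y = 1717 → σ = 304 MPa, n = 5.65
Smallest n: low-carbon steel with n = 0.594.

low-carbon steel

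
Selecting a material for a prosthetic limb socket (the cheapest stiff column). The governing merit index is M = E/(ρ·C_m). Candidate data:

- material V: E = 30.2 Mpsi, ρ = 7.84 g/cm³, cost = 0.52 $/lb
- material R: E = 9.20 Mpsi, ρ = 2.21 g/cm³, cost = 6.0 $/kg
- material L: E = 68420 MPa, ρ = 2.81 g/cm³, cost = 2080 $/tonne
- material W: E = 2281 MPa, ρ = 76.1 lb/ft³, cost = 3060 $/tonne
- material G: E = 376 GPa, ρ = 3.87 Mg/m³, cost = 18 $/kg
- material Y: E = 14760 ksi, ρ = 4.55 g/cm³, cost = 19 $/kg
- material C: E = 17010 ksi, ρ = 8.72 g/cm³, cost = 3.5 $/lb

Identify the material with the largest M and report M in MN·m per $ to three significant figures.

material V, M = 23.2 MN·m per $

Putting every candidate on a common basis:
  material V: E = 208.2 GPa, ρ = 7840 kg/m³, cost = 1.146 $/kg
  material R: E = 63.43 GPa, ρ = 2210 kg/m³, cost = 6.000 $/kg
  material L: E = 68.42 GPa, ρ = 2810 kg/m³, cost = 2.080 $/kg
  material W: E = 2.281 GPa, ρ = 1219 kg/m³, cost = 3.060 $/kg
  material G: E = 376.0 GPa, ρ = 3870 kg/m³, cost = 18.00 $/kg
  material Y: E = 101.8 GPa, ρ = 4550 kg/m³, cost = 19.00 $/kg
  material C: E = 117.3 GPa, ρ = 8720 kg/m³, cost = 7.716 $/kg
  material V: M = 23.2 MN·m per $
  material L: M = 11.7 MN·m per $
  material G: M = 5.40 MN·m per $
  material R: M = 4.78 MN·m per $
  material C: M = 1.74 MN·m per $
  material Y: M = 1.18 MN·m per $
  material W: M = 0.612 MN·m per $
Highest index: material V.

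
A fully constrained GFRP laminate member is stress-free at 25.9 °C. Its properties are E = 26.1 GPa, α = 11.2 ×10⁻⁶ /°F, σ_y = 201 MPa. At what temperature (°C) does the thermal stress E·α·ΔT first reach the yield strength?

α = 11.2×10⁻⁶/°F × 9/5 = 20.2×10⁻⁶/K.
E·α·ΔT = 201.0 MPa ⇒ ΔT = 201.0 / (26.10×10³ × 20.2×10⁻⁶) = 382.0 K.
T = 25.9 + 382.0 = 407.9 °C.

408 °C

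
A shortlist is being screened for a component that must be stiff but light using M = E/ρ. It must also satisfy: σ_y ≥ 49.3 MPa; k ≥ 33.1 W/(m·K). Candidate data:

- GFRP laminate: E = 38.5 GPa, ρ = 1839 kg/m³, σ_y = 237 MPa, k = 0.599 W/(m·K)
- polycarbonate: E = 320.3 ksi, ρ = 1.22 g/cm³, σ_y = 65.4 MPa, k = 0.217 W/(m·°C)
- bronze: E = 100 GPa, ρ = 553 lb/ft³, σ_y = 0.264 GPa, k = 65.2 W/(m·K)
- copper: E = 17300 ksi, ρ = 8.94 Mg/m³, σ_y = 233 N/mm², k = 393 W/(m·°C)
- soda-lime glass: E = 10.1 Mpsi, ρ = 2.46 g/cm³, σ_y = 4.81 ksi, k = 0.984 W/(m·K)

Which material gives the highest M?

copper

Screen on constraints: σ_y ≥ 49.3 MPa; k ≥ 33.1 W/(m·K). Survivors: bronze, copper.
In SI units:
  bronze: E = 100.0 GPa, ρ = 8858 kg/m³
  copper: E = 119.3 GPa, ρ = 8940 kg/m³
  copper: M = 13.3 MN·m/kg
  bronze: M = 11.3 MN·m/kg
Highest index: copper.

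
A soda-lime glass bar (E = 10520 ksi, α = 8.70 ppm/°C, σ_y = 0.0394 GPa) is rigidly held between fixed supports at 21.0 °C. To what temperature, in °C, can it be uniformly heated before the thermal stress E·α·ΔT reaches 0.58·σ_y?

E = 10520 ksi = 72.53 GPa.
σ_y = 0.0394 GPa = 39.40 MPa.
E·α·ΔT = 22.85 MPa ⇒ ΔT = 22.85 / (72.53×10³ × 8.70×10⁻⁶) = 36.21 K.
T = 21.0 + 36.21 = 57.21 °C.

57.2 °C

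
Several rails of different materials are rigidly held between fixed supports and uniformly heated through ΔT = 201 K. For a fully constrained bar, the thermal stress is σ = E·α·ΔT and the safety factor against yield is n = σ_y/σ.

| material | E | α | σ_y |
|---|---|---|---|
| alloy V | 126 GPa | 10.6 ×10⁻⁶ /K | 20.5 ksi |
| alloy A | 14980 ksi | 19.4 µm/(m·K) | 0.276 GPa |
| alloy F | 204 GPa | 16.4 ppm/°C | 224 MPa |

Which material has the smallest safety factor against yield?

Converting E to GPa, α to ×10⁻⁶/K, σ_y to MPa, then σ and n for each:
  alloy V: E = 126.0, α = 10.6, σ_y = 141.3 → σ = 268 MPa, n = 0.527
  alloy A: E = 103.3, α = 19.4, σ_y = 276.0 → σ = 403 MPa, n = 0.685
  alloy F: E = 204.0, α = 16.4, σ_y = 224.0 → σ = 672 MPa, n = 0.333
Alloy F has the lowest safety factor, n = 0.333.

alloy F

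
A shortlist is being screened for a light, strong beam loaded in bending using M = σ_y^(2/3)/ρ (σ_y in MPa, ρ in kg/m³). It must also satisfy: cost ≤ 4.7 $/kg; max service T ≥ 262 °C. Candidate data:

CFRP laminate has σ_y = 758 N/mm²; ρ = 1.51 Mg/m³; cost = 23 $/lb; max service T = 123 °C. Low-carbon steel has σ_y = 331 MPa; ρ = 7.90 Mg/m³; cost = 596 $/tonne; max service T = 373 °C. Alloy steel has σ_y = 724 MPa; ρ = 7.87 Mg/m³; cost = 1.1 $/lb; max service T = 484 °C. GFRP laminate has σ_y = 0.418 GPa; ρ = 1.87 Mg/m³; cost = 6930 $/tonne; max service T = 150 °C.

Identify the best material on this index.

alloy steel

Screen on constraints: cost ≤ 4.7 $/kg; max service T ≥ 262 °C. Survivors: low-carbon steel, alloy steel.
Normalizing units and computing the index:
  low-carbon steel: σ_y = 331.0 MPa, ρ = 7900 kg/m³
  alloy steel: σ_y = 724.0 MPa, ρ = 7870 kg/m³
  alloy steel: M = 10.2×10⁻³
  low-carbon steel: M = 6.06×10⁻³
Alloy steel has the largest M.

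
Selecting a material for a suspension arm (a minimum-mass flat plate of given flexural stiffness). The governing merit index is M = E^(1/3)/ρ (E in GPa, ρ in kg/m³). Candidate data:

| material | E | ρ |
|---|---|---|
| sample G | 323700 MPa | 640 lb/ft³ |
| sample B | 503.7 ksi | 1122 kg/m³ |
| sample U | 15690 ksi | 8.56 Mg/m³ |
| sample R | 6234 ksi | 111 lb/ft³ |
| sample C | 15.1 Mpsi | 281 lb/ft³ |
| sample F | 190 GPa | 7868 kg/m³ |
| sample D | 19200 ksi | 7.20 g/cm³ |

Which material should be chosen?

sample R

Normalizing units and computing the index:
  sample G: E = 323.7 GPa, ρ = 10250 kg/m³
  sample B: E = 3.473 GPa, ρ = 1122 kg/m³
  sample U: E = 108.2 GPa, ρ = 8560 kg/m³
  sample R: E = 42.98 GPa, ρ = 1778 kg/m³
  sample C: E = 104.1 GPa, ρ = 4501 kg/m³
  sample F: E = 190.0 GPa, ρ = 7868 kg/m³
  sample D: E = 132.4 GPa, ρ = 7200 kg/m³
  sample R: M = 1.97×10⁻³
  sample B: M = 1.35×10⁻³
  sample C: M = 1.05×10⁻³
  sample F: M = 0.731×10⁻³
  sample D: M = 0.708×10⁻³
  sample G: M = 0.670×10⁻³
  sample U: M = 0.557×10⁻³
Highest index: sample R.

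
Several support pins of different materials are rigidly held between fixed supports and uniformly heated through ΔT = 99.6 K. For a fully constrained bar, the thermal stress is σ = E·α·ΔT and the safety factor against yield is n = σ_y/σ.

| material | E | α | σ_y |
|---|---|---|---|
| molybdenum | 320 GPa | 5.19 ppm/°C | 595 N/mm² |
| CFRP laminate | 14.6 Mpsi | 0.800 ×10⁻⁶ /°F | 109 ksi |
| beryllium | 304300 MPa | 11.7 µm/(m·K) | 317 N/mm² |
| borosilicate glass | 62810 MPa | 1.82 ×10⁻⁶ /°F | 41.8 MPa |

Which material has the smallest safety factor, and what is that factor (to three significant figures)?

Per material, after unit conversion:
  molybdenum: E = 320.0, α = 5.19, σ_y = 595.0 → σ = 165 MPa, n = 3.60
  CFRP laminate: E = 100.7, α = 1.44, σ_y = 751.5 → σ = 14.4 MPa, n = 52.1
  beryllium: E = 304.3, α = 11.7, σ_y = 317.0 → σ = 355 MPa, n = 0.894
  borosilicate glass: E = 62.81, α = 3.28, σ_y = 41.80 → σ = 20.5 MPa, n = 2.04
The minimum is beryllium at n = 0.894.

beryllium, n = 0.894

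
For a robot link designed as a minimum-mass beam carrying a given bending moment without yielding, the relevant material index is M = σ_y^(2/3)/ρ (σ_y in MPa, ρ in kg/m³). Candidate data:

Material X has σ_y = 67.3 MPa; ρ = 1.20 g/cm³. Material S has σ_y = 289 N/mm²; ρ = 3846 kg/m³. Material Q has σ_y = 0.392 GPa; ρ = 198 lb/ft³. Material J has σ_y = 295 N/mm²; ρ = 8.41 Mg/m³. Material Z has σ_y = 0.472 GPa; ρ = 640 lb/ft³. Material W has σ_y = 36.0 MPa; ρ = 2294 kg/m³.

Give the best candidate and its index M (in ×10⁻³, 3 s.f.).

material Q, M = 16.9×10⁻³

Convert each candidate to consistent units, then evaluate M:
  material X: σ_y = 67.30 MPa, ρ = 1200 kg/m³
  material S: σ_y = 289.0 MPa, ρ = 3846 kg/m³
  material Q: σ_y = 392.0 MPa, ρ = 3172 kg/m³
  material J: σ_y = 295.0 MPa, ρ = 8410 kg/m³
  material Z: σ_y = 472.0 MPa, ρ = 10250 kg/m³
  material W: σ_y = 36.00 MPa, ρ = 2294 kg/m³
  material Q: M = 16.9×10⁻³
  material X: M = 13.8×10⁻³
  material S: M = 11.4×10⁻³
  material Z: M = 5.91×10⁻³
  material J: M = 5.27×10⁻³
  material W: M = 4.75×10⁻³
The maximum is for material Q.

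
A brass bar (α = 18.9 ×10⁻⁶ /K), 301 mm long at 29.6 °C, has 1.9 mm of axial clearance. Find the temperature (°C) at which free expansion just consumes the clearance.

α·L₀·ΔT = 1.9 mm ⇒ ΔT = 1.9 / (18.9×10⁻⁶ × 301.0) = 334.0 K.
T = 29.6 + 334.0 = 363.6 °C.

364 °C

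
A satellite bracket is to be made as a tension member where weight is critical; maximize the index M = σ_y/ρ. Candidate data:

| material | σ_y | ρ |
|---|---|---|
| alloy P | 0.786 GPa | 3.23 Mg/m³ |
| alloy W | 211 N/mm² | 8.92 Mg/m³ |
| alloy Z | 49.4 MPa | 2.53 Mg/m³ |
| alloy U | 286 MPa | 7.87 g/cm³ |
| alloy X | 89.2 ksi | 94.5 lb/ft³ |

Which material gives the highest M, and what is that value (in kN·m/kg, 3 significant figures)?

alloy X, M = 406 kN·m/kg

Putting every candidate on a common basis:
  alloy P: σ_y = 786.0 MPa, ρ = 3230 kg/m³
  alloy W: σ_y = 211.0 MPa, ρ = 8920 kg/m³
  alloy Z: σ_y = 49.40 MPa, ρ = 2530 kg/m³
  alloy U: σ_y = 286.0 MPa, ρ = 7870 kg/m³
  alloy X: σ_y = 615.0 MPa, ρ = 1514 kg/m³
  alloy X: M = 406 kN·m/kg
  alloy P: M = 243 kN·m/kg
  alloy U: M = 36.3 kN·m/kg
  alloy W: M = 23.7 kN·m/kg
  alloy Z: M = 19.5 kN·m/kg
Highest index: alloy X.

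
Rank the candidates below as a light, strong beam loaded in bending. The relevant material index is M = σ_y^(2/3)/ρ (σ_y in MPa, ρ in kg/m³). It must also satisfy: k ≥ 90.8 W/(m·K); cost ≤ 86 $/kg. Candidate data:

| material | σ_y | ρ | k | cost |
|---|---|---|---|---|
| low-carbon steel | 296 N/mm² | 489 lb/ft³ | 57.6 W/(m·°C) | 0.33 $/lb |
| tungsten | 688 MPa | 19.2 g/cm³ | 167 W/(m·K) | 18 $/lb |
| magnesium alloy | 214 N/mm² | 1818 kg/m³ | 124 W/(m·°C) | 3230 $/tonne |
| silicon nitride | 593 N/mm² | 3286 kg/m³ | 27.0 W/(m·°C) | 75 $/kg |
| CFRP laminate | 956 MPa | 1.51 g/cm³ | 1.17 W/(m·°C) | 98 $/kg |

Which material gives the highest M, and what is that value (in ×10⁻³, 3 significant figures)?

Screen on constraints: k ≥ 90.8 W/(m·K); cost ≤ 86 $/kg. Survivors: tungsten, magnesium alloy.
Putting every candidate on a common basis:
  tungsten: σ_y = 688.0 MPa, ρ = 19200 kg/m³
  magnesium alloy: σ_y = 214.0 MPa, ρ = 1818 kg/m³
  magnesium alloy: M = 19.7×10⁻³
  tungsten: M = 4.06×10⁻³
Highest index: magnesium alloy.

magnesium alloy, M = 19.7×10⁻³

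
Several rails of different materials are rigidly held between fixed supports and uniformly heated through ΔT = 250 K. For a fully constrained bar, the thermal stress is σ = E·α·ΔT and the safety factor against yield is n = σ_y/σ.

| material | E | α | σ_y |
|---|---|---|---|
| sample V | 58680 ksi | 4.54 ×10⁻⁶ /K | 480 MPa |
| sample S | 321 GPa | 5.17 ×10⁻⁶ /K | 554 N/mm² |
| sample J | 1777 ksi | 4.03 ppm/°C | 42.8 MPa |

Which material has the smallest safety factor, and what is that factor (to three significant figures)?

sample V, n = 1.05

Per material, after unit conversion:
  sample V: E = 404.6, α = 4.54, σ_y = 480.0 → σ = 459 MPa, n = 1.05
  sample S: E = 321.0, α = 5.17, σ_y = 554.0 → σ = 415 MPa, n = 1.34
  sample J: E = 12.25, α = 4.03, σ_y = 42.80 → σ = 12.3 MPa, n = 3.47
The minimum is sample V at n = 1.05.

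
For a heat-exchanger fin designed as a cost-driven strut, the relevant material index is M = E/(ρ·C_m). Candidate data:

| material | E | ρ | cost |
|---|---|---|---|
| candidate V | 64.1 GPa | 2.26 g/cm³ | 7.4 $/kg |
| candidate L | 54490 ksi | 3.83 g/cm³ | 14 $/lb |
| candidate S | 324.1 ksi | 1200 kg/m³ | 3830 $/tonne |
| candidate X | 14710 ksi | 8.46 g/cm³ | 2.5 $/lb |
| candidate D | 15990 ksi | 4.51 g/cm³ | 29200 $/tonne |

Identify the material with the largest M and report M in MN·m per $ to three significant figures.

In SI units:
  candidate V: E = 64.10 GPa, ρ = 2260 kg/m³, cost = 7.400 $/kg
  candidate L: E = 375.7 GPa, ρ = 3830 kg/m³, cost = 30.86 $/kg
  candidate S: E = 2.235 GPa, ρ = 1200 kg/m³, cost = 3.830 $/kg
  candidate X: E = 101.4 GPa, ρ = 8460 kg/m³, cost = 5.511 $/kg
  candidate D: E = 110.2 GPa, ρ = 4510 kg/m³, cost = 29.20 $/kg
  candidate V: M = 3.83 MN·m per $
  candidate L: M = 3.18 MN·m per $
  candidate X: M = 2.18 MN·m per $
  candidate D: M = 0.837 MN·m per $
  candidate S: M = 0.486 MN·m per $
Candidate V ranks first.

candidate V, M = 3.83 MN·m per $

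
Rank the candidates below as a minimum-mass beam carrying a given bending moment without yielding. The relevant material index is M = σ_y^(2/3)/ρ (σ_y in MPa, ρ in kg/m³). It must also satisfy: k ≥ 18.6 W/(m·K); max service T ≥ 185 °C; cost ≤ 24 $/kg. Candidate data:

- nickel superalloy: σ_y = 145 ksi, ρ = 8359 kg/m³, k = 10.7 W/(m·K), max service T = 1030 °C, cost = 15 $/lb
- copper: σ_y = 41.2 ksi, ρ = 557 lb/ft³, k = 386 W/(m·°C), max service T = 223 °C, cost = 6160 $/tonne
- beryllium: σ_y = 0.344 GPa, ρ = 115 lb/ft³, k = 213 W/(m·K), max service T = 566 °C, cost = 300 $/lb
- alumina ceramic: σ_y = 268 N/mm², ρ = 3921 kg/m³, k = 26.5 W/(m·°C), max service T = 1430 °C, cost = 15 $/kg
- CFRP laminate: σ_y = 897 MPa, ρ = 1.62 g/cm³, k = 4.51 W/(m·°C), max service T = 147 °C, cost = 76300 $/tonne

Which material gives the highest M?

alumina ceramic

Screen on constraints: k ≥ 18.6 W/(m·K); max service T ≥ 185 °C; cost ≤ 24 $/kg. Survivors: copper, alumina ceramic.
Putting every candidate on a common basis:
  copper: σ_y = 284.1 MPa, ρ = 8922 kg/m³
  alumina ceramic: σ_y = 268.0 MPa, ρ = 3921 kg/m³
  alumina ceramic: M = 10.6×10⁻³
  copper: M = 4.84×10⁻³
Alumina ceramic has the largest M.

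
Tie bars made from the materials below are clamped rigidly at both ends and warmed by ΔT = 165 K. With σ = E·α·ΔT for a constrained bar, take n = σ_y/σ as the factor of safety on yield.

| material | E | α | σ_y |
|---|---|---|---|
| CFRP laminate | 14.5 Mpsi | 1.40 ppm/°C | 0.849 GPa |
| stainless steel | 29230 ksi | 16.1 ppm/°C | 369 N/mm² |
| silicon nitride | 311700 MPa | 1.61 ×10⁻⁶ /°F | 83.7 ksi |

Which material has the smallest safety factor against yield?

stainless steel

With everything in SI (GPa, ×10⁻⁶/K, MPa):
  CFRP laminate: E = 99.97, α = 1.40, σ_y = 849.0 → σ = 23.1 MPa, n = 36.8
  stainless steel: E = 201.5, α = 16.1, σ_y = 369.0 → σ = 535 MPa, n = 0.689
  silicon nitride: E = 311.7, α = 2.90, σ_y = 577.1 → σ = 149 MPa, n = 3.87
The minimum is stainless steel at n = 0.689.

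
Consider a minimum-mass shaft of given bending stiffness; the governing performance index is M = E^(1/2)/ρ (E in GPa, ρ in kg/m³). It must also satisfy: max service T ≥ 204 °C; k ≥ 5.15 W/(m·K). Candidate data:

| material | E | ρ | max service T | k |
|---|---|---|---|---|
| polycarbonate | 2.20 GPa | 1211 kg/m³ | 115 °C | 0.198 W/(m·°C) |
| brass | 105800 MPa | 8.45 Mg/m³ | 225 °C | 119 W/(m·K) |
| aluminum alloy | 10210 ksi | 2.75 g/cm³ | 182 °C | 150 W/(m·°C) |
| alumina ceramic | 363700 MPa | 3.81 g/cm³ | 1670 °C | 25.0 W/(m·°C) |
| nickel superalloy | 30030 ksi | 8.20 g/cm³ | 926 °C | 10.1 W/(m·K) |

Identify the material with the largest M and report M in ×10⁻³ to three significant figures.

alumina ceramic, M = 5.01×10⁻³

Screen on constraints: max service T ≥ 204 °C; k ≥ 5.15 W/(m·K). Survivors: brass, alumina ceramic, nickel superalloy.
In SI units:
  brass: E = 105.8 GPa, ρ = 8450 kg/m³
  alumina ceramic: E = 363.7 GPa, ρ = 3810 kg/m³
  nickel superalloy: E = 207.0 GPa, ρ = 8200 kg/m³
  alumina ceramic: M = 5.01×10⁻³
  nickel superalloy: M = 1.75×10⁻³
  brass: M = 1.22×10⁻³
Alumina ceramic has the largest M.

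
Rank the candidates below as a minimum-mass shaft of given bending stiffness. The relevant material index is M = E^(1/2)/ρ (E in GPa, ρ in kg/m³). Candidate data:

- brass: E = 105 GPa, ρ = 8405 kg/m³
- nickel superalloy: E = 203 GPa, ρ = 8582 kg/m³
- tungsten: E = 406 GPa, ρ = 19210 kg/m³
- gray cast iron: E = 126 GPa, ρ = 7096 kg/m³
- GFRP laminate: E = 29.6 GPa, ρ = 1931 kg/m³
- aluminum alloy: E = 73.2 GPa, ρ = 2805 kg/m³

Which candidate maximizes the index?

Evaluate M for each candidate:
  aluminum alloy: M = 3.05×10⁻³
  GFRP laminate: M = 2.82×10⁻³
  nickel superalloy: M = 1.66×10⁻³
  gray cast iron: M = 1.58×10⁻³
  brass: M = 1.22×10⁻³
  tungsten: M = 1.05×10⁻³
Aluminum alloy has the largest M.

aluminum alloy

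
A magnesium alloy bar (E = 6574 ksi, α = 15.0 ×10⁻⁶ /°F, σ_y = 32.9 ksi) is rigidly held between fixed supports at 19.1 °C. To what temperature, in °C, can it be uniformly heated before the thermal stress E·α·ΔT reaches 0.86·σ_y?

E = 6574 ksi = 45.33 GPa.
α = 15.0×10⁻⁶/°F × 9/5 = 27.0×10⁻⁶/K.
σ_y = 32.9 ksi = 226.8 MPa.
E·α·ΔT = 195.1 MPa ⇒ ΔT = 195.1 / (45.33×10³ × 27.0×10⁻⁶) = 159.4 K.
T = 19.1 + 159.4 = 178.5 °C.

179 °C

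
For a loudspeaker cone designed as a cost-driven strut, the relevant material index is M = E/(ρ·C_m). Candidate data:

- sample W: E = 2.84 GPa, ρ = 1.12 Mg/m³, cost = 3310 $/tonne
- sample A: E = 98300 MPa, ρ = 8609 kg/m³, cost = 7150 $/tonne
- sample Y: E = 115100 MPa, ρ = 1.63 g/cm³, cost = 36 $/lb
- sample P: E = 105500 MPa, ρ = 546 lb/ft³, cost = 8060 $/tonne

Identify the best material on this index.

sample A

After converting to SI:
  sample W: E = 2.840 GPa, ρ = 1120 kg/m³, cost = 3.310 $/kg
  sample A: E = 98.30 GPa, ρ = 8609 kg/m³, cost = 7.150 $/kg
  sample Y: E = 115.1 GPa, ρ = 1630 kg/m³, cost = 79.37 $/kg
  sample P: E = 105.5 GPa, ρ = 8746 kg/m³, cost = 8.060 $/kg
  sample A: M = 1.60 MN·m per $
  sample P: M = 1.50 MN·m per $
  sample Y: M = 0.890 MN·m per $
  sample W: M = 0.766 MN·m per $
The maximum is for sample A.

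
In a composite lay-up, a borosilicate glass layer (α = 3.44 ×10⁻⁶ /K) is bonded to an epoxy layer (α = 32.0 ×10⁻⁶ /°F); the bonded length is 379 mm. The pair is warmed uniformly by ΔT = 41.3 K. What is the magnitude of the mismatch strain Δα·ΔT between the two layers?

epoxy: α = 32.0×10⁻⁶/°F × 9/5 = 57.6×10⁻⁶/K.
Δα = |3.44 − 57.6|×10⁻⁶/K = 54.2×10⁻⁶/K.
Mismatch strain = Δα·ΔT = 54.2×10⁻⁶ × 41.3 = 2.24×10⁻³.

2.24×10⁻³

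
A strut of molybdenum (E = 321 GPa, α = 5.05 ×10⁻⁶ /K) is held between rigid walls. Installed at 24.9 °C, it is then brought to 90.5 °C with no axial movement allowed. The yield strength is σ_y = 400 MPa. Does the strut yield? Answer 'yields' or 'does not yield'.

ΔT = 65.60 K. Constrained thermal stress σ = E·α·ΔT = 321.0×10³ MPa × 5.05×10⁻⁶ × 65.60 = 106 MPa (compressive).
Compare to σ_y = 400 MPa: σ < σ_y, so it does not yield.

does not yield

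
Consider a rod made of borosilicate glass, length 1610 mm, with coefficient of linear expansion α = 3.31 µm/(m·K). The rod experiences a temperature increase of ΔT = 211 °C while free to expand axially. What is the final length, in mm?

ΔL = α·L₀·ΔT = 3.31×10⁻⁶ × 1610 mm × 211.0 K = 1.12 mm.
L = L₀ + ΔL = 1610 + 1.12 = 1611.1 mm.

1611.1 mm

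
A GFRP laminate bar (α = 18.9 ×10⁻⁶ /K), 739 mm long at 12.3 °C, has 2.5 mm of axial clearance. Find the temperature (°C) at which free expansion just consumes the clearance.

α·L₀·ΔT = 2.5 mm ⇒ ΔT = 2.5 / (18.9×10⁻⁶ × 739.0) = 179.0 K.
T = 12.3 + 179.0 = 191.3 °C.

191 °C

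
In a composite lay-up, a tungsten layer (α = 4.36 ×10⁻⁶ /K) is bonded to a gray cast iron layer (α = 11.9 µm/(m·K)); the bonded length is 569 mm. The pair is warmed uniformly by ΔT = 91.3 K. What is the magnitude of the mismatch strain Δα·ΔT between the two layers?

6.88×10⁻⁴

Δα = |4.36 − 11.9|×10⁻⁶/K = 7.54×10⁻⁶/K.
Mismatch strain = Δα·ΔT = 7.54×10⁻⁶ × 91.3 = 6.88×10⁻⁴.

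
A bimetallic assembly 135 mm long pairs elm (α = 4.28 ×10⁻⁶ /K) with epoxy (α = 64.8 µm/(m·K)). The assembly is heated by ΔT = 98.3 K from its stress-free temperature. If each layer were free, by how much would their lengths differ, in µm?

Δα = |4.28 − 64.8|×10⁻⁶/K = 60.5×10⁻⁶/K.
ΔL_mismatch = Δα·L·ΔT = 60.5×10⁻⁶ × 135.0 mm × 98.3 K = 803 µm.

803 µm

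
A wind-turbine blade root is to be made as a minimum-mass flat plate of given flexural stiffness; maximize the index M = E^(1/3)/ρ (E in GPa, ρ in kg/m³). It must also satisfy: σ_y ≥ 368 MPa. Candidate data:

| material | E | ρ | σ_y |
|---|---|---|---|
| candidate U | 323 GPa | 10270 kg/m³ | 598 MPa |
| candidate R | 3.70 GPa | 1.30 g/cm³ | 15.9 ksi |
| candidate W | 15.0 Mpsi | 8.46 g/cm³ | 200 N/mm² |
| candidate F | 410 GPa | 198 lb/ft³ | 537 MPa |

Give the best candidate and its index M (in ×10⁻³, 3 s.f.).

candidate F, M = 2.34×10⁻³

Screen on constraints: σ_y ≥ 368 MPa. Survivors: candidate U, candidate F.
After converting to SI:
  candidate U: E = 323.0 GPa, ρ = 10270 kg/m³
  candidate F: E = 410.0 GPa, ρ = 3172 kg/m³
  candidate F: M = 2.34×10⁻³
  candidate U: M = 0.668×10⁻³
Highest index: candidate F.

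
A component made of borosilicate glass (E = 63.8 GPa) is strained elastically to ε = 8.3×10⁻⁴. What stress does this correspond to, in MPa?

σ = E·ε = 63800 MPa × 8.3×10⁻⁴ = 53.0 MPa.

53.0 MPa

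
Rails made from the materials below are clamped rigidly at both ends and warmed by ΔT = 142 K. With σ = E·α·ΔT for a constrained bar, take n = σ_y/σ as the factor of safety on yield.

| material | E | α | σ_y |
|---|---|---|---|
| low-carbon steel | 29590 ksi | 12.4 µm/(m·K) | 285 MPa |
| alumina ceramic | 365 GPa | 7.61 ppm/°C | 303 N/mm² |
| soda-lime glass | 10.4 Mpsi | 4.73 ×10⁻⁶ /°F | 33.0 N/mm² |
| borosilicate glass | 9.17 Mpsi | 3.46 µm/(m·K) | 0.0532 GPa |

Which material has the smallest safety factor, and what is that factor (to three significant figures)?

soda-lime glass, n = 0.381

With everything in SI (GPa, ×10⁻⁶/K, MPa):
  low-carbon steel: E = 204.0, α = 12.4, σ_y = 285.0 → σ = 359 MPa, n = 0.793
  alumina ceramic: E = 365.0, α = 7.61, σ_y = 303.0 → σ = 394 MPa, n = 0.768
  soda-lime glass: E = 71.71, α = 8.51, σ_y = 33.00 → σ = 86.7 MPa, n = 0.381
  borosilicate glass: E = 63.22, α = 3.46, σ_y = 53.20 → σ = 31.1 MPa, n = 1.71
Smallest n: soda-lime glass with n = 0.381.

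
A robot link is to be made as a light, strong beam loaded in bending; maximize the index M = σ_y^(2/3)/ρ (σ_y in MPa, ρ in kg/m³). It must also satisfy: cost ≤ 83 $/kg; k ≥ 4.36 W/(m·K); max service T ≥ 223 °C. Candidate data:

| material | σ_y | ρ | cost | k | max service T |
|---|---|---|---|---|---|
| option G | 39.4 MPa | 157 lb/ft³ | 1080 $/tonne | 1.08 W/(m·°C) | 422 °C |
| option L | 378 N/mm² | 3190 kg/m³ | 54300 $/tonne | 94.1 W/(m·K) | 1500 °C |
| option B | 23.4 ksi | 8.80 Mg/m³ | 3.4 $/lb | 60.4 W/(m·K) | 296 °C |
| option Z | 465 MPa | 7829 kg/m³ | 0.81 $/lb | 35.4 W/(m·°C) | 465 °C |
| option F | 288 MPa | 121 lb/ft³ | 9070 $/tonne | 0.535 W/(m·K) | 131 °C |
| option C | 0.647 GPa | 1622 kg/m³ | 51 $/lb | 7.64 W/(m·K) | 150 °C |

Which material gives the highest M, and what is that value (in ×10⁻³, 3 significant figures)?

option L, M = 16.4×10⁻³

Screen on constraints: cost ≤ 83 $/kg; k ≥ 4.36 W/(m·K); max service T ≥ 223 °C. Survivors: option L, option B, option Z.
Putting every candidate on a common basis:
  option L: σ_y = 378.0 MPa, ρ = 3190 kg/m³
  option B: σ_y = 161.3 MPa, ρ = 8800 kg/m³
  option Z: σ_y = 465.0 MPa, ρ = 7829 kg/m³
  option L: M = 16.4×10⁻³
  option Z: M = 7.67×10⁻³
  option B: M = 3.37×10⁻³
Highest index: option L.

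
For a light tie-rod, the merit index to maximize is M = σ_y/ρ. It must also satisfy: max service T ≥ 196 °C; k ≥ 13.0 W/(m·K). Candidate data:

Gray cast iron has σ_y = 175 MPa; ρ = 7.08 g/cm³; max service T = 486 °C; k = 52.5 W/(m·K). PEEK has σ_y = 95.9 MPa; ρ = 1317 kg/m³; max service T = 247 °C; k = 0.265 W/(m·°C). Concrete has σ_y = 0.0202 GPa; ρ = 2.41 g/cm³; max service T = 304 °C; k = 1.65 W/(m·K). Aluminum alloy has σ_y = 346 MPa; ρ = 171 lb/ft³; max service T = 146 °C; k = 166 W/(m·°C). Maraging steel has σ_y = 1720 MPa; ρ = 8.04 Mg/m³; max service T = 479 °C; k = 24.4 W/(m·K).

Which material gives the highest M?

Screen on constraints: max service T ≥ 196 °C; k ≥ 13.0 W/(m·K). Survivors: gray cast iron, maraging steel.
Convert each candidate to consistent units, then evaluate M:
  gray cast iron: σ_y = 175.0 MPa, ρ = 7080 kg/m³
  maraging steel: σ_y = 1720 MPa, ρ = 8040 kg/m³
  maraging steel: M = 214 kN·m/kg
  gray cast iron: M = 24.7 kN·m/kg
Highest index: maraging steel.

maraging steel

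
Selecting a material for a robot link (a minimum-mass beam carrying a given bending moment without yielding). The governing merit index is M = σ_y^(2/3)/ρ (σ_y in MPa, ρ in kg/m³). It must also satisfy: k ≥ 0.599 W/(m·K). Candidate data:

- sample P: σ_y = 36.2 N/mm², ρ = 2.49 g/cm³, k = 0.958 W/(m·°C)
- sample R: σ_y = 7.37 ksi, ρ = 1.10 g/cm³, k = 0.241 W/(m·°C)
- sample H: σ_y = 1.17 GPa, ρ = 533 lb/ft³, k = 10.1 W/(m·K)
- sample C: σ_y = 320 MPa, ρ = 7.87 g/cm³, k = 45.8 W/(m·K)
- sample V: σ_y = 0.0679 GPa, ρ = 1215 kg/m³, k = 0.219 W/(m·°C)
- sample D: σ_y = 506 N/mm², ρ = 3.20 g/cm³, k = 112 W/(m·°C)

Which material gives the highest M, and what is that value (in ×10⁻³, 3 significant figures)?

sample D, M = 19.8×10⁻³

Screen on constraints: k ≥ 0.599 W/(m·K). Survivors: sample P, sample H, sample C, sample D.
Convert each candidate to consistent units, then evaluate M:
  sample P: σ_y = 36.20 MPa, ρ = 2490 kg/m³
  sample H: σ_y = 1170 MPa, ρ = 8538 kg/m³
  sample C: σ_y = 320.0 MPa, ρ = 7870 kg/m³
  sample D: σ_y = 506.0 MPa, ρ = 3200 kg/m³
  sample D: M = 19.8×10⁻³
  sample H: M = 13.0×10⁻³
  sample C: M = 5.94×10⁻³
  sample P: M = 4.39×10⁻³
Sample D ranks first.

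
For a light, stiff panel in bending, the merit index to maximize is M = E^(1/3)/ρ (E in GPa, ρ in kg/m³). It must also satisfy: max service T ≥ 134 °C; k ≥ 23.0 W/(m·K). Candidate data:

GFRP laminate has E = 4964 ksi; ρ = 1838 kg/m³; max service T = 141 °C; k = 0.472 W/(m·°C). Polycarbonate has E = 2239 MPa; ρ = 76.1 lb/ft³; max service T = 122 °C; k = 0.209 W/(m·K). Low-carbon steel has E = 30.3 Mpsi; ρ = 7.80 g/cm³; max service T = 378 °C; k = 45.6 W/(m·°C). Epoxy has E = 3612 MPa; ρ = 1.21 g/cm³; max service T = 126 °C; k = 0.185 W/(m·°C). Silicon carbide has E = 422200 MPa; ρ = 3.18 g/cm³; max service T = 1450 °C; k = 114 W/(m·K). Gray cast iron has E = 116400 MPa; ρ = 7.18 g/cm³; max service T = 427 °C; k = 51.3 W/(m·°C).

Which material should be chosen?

Screen on constraints: max service T ≥ 134 °C; k ≥ 23.0 W/(m·K). Survivors: low-carbon steel, silicon carbide, gray cast iron.
Normalizing units and computing the index:
  low-carbon steel: E = 208.9 GPa, ρ = 7800 kg/m³
  silicon carbide: E = 422.2 GPa, ρ = 3180 kg/m³
  gray cast iron: E = 116.4 GPa, ρ = 7180 kg/m³
  silicon carbide: M = 2.36×10⁻³
  low-carbon steel: M = 0.761×10⁻³
  gray cast iron: M = 0.680×10⁻³
Highest index: silicon carbide.

silicon carbide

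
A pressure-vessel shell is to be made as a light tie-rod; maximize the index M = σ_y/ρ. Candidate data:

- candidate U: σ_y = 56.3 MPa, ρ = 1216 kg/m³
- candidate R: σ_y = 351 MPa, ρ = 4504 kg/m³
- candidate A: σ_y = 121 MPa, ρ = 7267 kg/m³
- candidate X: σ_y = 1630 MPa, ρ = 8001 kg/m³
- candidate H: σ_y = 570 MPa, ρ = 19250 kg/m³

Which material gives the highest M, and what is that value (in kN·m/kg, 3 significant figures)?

Computing M directly (units already consistent):
  candidate X: M = 204 kN·m/kg
  candidate R: M = 77.9 kN·m/kg
  candidate U: M = 46.3 kN·m/kg
  candidate H: M = 29.6 kN·m/kg
  candidate A: M = 16.7 kN·m/kg
Candidate X ranks first.

candidate X, M = 204 kN·m/kg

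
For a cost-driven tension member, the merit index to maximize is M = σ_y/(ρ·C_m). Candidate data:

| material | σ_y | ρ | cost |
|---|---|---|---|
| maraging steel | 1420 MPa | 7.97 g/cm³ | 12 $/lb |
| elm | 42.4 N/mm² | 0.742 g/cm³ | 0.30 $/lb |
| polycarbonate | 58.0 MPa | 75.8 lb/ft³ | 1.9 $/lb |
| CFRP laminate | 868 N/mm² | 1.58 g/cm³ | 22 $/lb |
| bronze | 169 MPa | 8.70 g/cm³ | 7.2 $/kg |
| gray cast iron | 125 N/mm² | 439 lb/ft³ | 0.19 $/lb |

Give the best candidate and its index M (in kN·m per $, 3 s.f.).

After converting to SI:
  maraging steel: σ_y = 1420 MPa, ρ = 7970 kg/m³, cost = 26.46 $/kg
  elm: σ_y = 42.40 MPa, ρ = 742.0 kg/m³, cost = 0.6614 $/kg
  polycarbonate: σ_y = 58.00 MPa, ρ = 1214 kg/m³, cost = 4.189 $/kg
  CFRP laminate: σ_y = 868.0 MPa, ρ = 1580 kg/m³, cost = 48.50 $/kg
  bronze: σ_y = 169.0 MPa, ρ = 8700 kg/m³, cost = 7.200 $/kg
  gray cast iron: σ_y = 125.0 MPa, ρ = 7032 kg/m³, cost = 0.4189 $/kg
  elm: M = 86.4 kN·m per $
  gray cast iron: M = 42.4 kN·m per $
  polycarbonate: M = 11.4 kN·m per $
  CFRP laminate: M = 11.3 kN·m per $
  maraging steel: M = 6.73 kN·m per $
  bronze: M = 2.70 kN·m per $
Elm ranks first.

elm, M = 86.4 kN·m per $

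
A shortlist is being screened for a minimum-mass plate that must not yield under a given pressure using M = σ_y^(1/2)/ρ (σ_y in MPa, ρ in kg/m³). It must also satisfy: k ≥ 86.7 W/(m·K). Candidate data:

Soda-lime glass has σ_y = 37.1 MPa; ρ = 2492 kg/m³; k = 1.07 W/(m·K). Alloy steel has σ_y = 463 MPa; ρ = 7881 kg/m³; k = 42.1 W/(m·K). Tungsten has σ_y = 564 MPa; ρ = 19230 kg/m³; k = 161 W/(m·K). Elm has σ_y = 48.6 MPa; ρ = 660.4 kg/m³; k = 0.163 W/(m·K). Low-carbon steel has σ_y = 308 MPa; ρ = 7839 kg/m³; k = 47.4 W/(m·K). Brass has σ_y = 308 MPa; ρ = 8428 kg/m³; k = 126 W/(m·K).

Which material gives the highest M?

Screen on constraints: k ≥ 86.7 W/(m·K). Survivors: tungsten, brass.
Evaluate M for each candidate:
  brass: M = 2.08×10⁻³
  tungsten: M = 1.23×10⁻³
Brass has the largest M.

brass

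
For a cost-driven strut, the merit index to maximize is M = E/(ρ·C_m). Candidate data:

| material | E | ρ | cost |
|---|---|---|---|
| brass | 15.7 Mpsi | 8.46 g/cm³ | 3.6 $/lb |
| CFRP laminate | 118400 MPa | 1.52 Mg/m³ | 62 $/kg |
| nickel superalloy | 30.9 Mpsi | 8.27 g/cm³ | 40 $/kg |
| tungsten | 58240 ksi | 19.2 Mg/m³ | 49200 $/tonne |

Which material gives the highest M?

Convert each candidate to consistent units, then evaluate M:
  brass: E = 108.2 GPa, ρ = 8460 kg/m³, cost = 7.937 $/kg
  CFRP laminate: E = 118.4 GPa, ρ = 1520 kg/m³, cost = 62.00 $/kg
  nickel superalloy: E = 213.0 GPa, ρ = 8270 kg/m³, cost = 40.00 $/kg
  tungsten: E = 401.6 GPa, ρ = 19200 kg/m³, cost = 49.20 $/kg
  brass: M = 1.61 MN·m per $
  CFRP laminate: M = 1.26 MN·m per $
  nickel superalloy: M = 0.644 MN·m per $
  tungsten: M = 0.425 MN·m per $
Brass has the largest M.

brass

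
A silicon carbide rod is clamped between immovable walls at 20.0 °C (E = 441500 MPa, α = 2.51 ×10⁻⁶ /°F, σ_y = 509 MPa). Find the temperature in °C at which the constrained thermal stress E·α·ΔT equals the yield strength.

275 °C

E = 441500 MPa = 441.5 GPa.
α = 2.51×10⁻⁶/°F × 9/5 = 4.52×10⁻⁶/K.
E·α·ΔT = 509.0 MPa ⇒ ΔT = 509.0 / (441.5×10³ × 4.52×10⁻⁶) = 255.2 K.
T = 20.0 + 255.2 = 275.2 °C.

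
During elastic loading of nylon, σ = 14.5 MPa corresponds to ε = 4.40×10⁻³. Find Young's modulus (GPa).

3.30 GPa

E = σ/ε = 14.5 MPa / 4.40×10⁻³ = 3295 MPa = 3.30 GPa.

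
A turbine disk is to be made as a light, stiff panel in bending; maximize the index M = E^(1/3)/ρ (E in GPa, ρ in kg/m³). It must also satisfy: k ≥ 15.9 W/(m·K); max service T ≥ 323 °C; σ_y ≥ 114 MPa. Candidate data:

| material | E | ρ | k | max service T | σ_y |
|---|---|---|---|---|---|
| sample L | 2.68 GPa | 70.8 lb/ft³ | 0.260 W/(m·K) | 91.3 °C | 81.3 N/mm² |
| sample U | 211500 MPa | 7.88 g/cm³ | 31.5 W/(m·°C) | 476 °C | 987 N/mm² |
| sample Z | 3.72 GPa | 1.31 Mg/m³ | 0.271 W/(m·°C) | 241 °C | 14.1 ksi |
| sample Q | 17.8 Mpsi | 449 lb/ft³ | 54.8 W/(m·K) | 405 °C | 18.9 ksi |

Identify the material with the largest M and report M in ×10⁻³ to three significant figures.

Screen on constraints: k ≥ 15.9 W/(m·K); max service T ≥ 323 °C; σ_y ≥ 114 MPa. Survivors: sample U, sample Q.
Putting every candidate on a common basis:
  sample U: E = 211.5 GPa, ρ = 7880 kg/m³
  sample Q: E = 122.7 GPa, ρ = 7192 kg/m³
  sample U: M = 0.756×10⁻³
  sample Q: M = 0.691×10⁻³
Sample U has the largest M.

sample U, M = 0.756×10⁻³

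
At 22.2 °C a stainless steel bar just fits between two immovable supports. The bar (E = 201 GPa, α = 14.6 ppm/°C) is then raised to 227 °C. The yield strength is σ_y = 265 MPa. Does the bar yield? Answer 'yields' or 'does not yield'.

ΔT = 204.8 K. Constrained thermal stress σ = E·α·ΔT = 201.0×10³ MPa × 14.6×10⁻⁶ × 204.8 = 601 MPa (compressive).
Compare to σ_y = 265 MPa: σ ≥ σ_y, so it yields.

yields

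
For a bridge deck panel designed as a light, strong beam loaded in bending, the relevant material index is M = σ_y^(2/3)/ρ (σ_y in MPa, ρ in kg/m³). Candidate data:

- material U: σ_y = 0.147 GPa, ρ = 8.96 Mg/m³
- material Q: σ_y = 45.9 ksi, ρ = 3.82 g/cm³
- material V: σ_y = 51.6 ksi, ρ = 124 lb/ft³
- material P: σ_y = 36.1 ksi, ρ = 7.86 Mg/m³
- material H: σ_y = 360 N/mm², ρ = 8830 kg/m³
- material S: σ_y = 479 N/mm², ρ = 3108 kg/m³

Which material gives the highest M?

material V

In SI units:
  material U: σ_y = 147.0 MPa, ρ = 8960 kg/m³
  material Q: σ_y = 316.5 MPa, ρ = 3820 kg/m³
  material V: σ_y = 355.8 MPa, ρ = 1986 kg/m³
  material P: σ_y = 248.9 MPa, ρ = 7860 kg/m³
  material H: σ_y = 360.0 MPa, ρ = 8830 kg/m³
  material S: σ_y = 479.0 MPa, ρ = 3108 kg/m³
  material V: M = 25.3×10⁻³
  material S: M = 19.7×10⁻³
  material Q: M = 12.2×10⁻³
  material H: M = 5.73×10⁻³
  material P: M = 5.03×10⁻³
  material U: M = 3.11×10⁻³
Highest index: material V.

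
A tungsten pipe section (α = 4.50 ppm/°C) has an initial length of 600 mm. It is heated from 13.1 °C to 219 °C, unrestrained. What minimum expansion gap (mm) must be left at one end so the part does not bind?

ΔT = 219 − 13.1 = 205.9 K.
ΔL = α·L₀·ΔT = 4.50×10⁻⁶ × 600 mm × 205.9 K = 0.556 mm.

0.556 mm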